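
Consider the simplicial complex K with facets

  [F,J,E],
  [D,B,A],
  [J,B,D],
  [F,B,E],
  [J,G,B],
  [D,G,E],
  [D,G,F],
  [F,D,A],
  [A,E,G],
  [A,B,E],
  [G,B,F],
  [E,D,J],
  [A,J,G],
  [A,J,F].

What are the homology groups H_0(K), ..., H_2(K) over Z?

H_0 = Z,  H_1 = Z^2,  H_2 = Z.

Fix the vertex order A < B < D < E < F < G < J and write every simplex with vertices in increasing order. Then dim K = 2 and the simplices of K are:

  0-simplices (7): A, B, D, E, F, G, J
  1-simplices (21): AB, AD, AE, AF, AG, AJ, BD, BE, BF, BG, BJ, DE, DF, DG, DJ, EF, EG, EJ, FG, FJ, GJ
  2-simplices (14): ABD, ABE, ADF, AEG, AFJ, AGJ, BDJ, BEF, BFG, BGJ, DEG, DEJ, DFG, EFJ

so the chain groups are C_0 ≅ Z^7, C_1 ≅ Z^21, C_2 ≅ Z^14.

Boundary ∂_1: C_1 → C_0 sends each edge [p,q] (with p < q) to q − p. For instance
  ∂AB = B − A.
This gives a 7×21 integer matrix of rank 6; reducing to Smith normal form yields diagonal entries (1,1,1,1,1,1).

Boundary ∂_2: C_2 → C_1 maps a triangle to the signed sum of its edges. For instance
  ∂DEG = EG − DG + DE,
  ∂ABD = BD − AD + AB.
This gives a 21×14 integer matrix of rank 13; reducing to Smith normal form yields diagonal entries (1,1,1,1,1,1,1,1,1,1,1,1,1).

Reading off H_k = ker ∂_k / im ∂_{k+1}:

  H_0: rank C_0 − rank ∂_1 = 7 − 6 = 1, and the invariant factors of ∂_1 are all 1, so H_0 = Z.
  H_1: rank ker ∂_1 − rank ∂_2 = (21 − 6) − 13 = 2, and the invariant factors of ∂_2 are all 1, so H_1 = Z^2.
  H_2: rank ker ∂_2 − rank ∂_3 = (14 − 13) − 0 = 1, and there is no ∂_3, so H_2 = Z.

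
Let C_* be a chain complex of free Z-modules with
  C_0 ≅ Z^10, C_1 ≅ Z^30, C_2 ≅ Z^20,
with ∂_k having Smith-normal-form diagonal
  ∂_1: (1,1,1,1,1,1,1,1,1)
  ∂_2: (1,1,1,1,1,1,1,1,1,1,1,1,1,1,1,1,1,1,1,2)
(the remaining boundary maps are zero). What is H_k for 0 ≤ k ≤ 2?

H_0: b_0 = 10 − 0 − 9 = 1; torsion from ∂_1 factors > 1: none. So H_0 ≅ Z.
H_1: b_1 = 30 − 9 − 20 = 1; torsion from ∂_2 factors > 1: [2]. So H_1 ≅ Z ⊕ Z/2Z.
H_2: b_2 = 20 − 20 − 0 = 0; torsion from ∂_3 factors > 1: none. So H_2 ≅ 0.

H_0 ≅ Z,  H_1 ≅ Z ⊕ Z/2Z,  H_2 = 0.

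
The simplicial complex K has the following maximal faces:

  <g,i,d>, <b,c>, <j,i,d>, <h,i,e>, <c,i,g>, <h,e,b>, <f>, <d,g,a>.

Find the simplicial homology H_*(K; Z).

H_0 = Z^2,  H_1 = Z,  H_2 = 0.

K has 10 vertices, 15 edges, 6 triangles.
rank ∂_0 = 0, rank ∂_1 = 8 ⇒ b_0 = 10 − 0 − 8 = 2; all invariant factors of ∂_1 are 1 so no torsion. So H_0 = Z^2.
rank ∂_1 = 8, rank ∂_2 = 6 ⇒ b_1 = 15 − 8 − 6 = 1; all invariant factors of ∂_2 are 1 so no torsion. So H_1 = Z.
rank ∂_2 = 6, rank ∂_3 = 0 ⇒ b_2 = 6 − 6 − 0 = 0. So H_2 = 0.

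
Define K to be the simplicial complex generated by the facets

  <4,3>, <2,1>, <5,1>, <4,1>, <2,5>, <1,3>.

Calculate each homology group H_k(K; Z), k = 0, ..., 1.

H_0 ≅ Z,  H_1 ≅ Z^2.

Take the total order 1 < 2 < 3 < 4 < 5 on the vertex set. Then K (dimension 1) consists of the simplices:

  0-simplices (5): [1], [2], [3], [4], [5]
  1-simplices (6): [1,2], [1,3], [1,4], [1,5], [2,5], [3,4]

Hence C_0 ≅ Z^5, C_1 ≅ Z^6.

The boundary map ∂_1: C_1 → C_0 sends each edge [p,q] (with p < q) to q − p.
The 5×6 boundary matrix has rank 4 and Smith normal form diag(1,1,1,1).

Now H_k = ker ∂_k / im ∂_{k+1}, so:

  H_0: rank C_0 − rank ∂_1 = 5 − 4 = 1, and the invariant factors of ∂_1 are all 1, so H_0 ≅ Z.
  H_1: rank ker ∂_1 − rank ∂_2 = (6 − 4) − 0 = 2, and there is no ∂_2, so H_1 ≅ Z^2.

As a check, the Euler characteristic is 5 − 6 = -1, which agrees with 1 − 2 = -1.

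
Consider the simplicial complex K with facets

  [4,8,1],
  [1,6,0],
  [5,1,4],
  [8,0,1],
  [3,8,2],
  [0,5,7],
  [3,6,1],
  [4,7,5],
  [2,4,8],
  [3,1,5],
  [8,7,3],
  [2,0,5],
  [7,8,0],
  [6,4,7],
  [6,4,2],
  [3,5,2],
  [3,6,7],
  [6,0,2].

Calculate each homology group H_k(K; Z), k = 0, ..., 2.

H_0 ≅ Z,  H_1 ≅ Z^2,  H_2 ≅ Z.

Take the total order 0 < 1 < 2 < 3 < 4 < 5 < 6 < 7 < 8 on the vertex set. Then K (dimension 2) consists of the simplices:

  0-simplices (9): [0], [1], [2], [3], [4], [5], [6], [7], [8]
  1-simplices (27): (27 of them)
  2-simplices (18): [0,1,6], [0,1,8], [0,2,5], [0,2,6], [0,5,7], [0,7,8], [1,3,5], [1,3,6], [1,4,5], [1,4,8], [2,3,5], [2,3,8], [2,4,6], [2,4,8], [3,6,7], [3,7,8], [4,5,7], [4,6,7]

giving chain groups C_0 ≅ Z^9, C_1 ≅ Z^27, C_2 ≅ Z^18.

Boundary ∂_1: C_1 → C_0 maps an edge to its endpoints' difference, ∂[p,q] = q − p.
The 9×27 boundary matrix has rank 8 and Smith normal form diag(1,1,1,1,1,1,1,1).

The boundary map ∂_2: C_2 → C_1 sends each 2-simplex [p,q,r] to [q,r] − [p,r] + [p,q]. For instance
  ∂[4,5,7] = [5,7] − [4,7] + [4,5],
  ∂[2,3,5] = [3,5] − [2,5] + [2,3].
This gives a 27×18 integer matrix of rank 17; reducing to Smith normal form yields diagonal entries (1,1,1,1,1,1,1,1,1,1,1,1,1,1,1,1,1).

Now H_k = ker ∂_k / im ∂_{k+1}, so:

  H_0: rank C_0 − rank ∂_1 = 9 − 8 = 1, and the invariant factors of ∂_1 are all 1, so H_0 ≅ Z.
  H_1: rank ker ∂_1 − rank ∂_2 = (27 − 8) − 17 = 2, and the invariant factors of ∂_2 are all 1, so H_1 ≅ Z^2.
  H_2: rank ker ∂_2 − rank ∂_3 = (18 − 17) − 0 = 1, and there is no ∂_3, so H_2 ≅ Z.

As a check, the Euler characteristic is 9 − 27 + 18 = 0, which agrees with 1 − 2 + 1 = 0.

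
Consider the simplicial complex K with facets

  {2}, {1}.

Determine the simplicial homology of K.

H_0 = Z^2.

Order the vertices as 1 < 2. Listing each simplex with vertices in this order, K has dimension 0 with simplices:

  0-simplices (2): [1], [2]

giving chain groups C_0 ≅ Z^2.

Computing H_k = (kernel of ∂_k) / (image of ∂_{k+1}):

  H_0: rank C_0 − rank ∂_1 = 2 − 0 = 2, and there is no ∂_1, so H_0 ≅ Z^2.

(K is a triangulation of a set of 2 points.)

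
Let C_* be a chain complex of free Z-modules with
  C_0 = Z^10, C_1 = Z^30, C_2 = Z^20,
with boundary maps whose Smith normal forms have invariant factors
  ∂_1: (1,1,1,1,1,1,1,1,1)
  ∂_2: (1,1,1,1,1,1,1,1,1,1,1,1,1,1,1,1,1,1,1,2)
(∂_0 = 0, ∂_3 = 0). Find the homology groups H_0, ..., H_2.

H_0: b_0 = 10 − 0 − 9 = 1; torsion from ∂_1 factors > 1: none. So H_0 = Z.
H_1: b_1 = 30 − 9 − 20 = 1; torsion from ∂_2 factors > 1: [2]. So H_1 = Z ⊕ Z/2.
H_2: b_2 = 20 − 20 − 0 = 0; torsion from ∂_3 factors > 1: none. So H_2 = 0.

H_0 = Z,  H_1 = Z ⊕ Z/2,  H_2 = 0.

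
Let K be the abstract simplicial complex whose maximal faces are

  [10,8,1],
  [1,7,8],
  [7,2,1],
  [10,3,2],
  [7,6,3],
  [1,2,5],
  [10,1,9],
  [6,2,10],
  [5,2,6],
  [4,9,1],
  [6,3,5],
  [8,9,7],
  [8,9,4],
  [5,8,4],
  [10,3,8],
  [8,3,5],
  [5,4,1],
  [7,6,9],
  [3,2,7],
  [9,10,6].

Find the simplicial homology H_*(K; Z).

Order the vertices as 1 < 2 < 3 < 4 < 5 < 6 < 7 < 8 < 9 < 10. Listing each simplex with vertices in this order, K has dimension 2 with simplices:

  0-simplices (10): [1], [2], [3], [4], [5], [6], [7], [8], [9], [10]
  1-simplices (30): (30 of them)
  2-simplices (20): (20 of them)

Hence C_0 ≅ Z^10, C_1 ≅ Z^30, C_2 ≅ Z^20.

The boundary map ∂_1: C_1 → C_0 maps an edge to its endpoints' difference, ∂[p,q] = q − p. For instance
  ∂[8,10] = [10] − [8].
This gives a 10×30 integer matrix of rank 9; reducing to Smith normal form yields diagonal entries (1,1,1,1,1,1,1,1,1).

Boundary ∂_2: C_2 → C_1 sends each 2-simplex [p,q,r] to [q,r] − [p,r] + [p,q]. For instance
  ∂[3,5,6] = [5,6] − [3,6] + [3,5],
  ∂[2,3,10] = [3,10] − [2,10] + [2,3].
The resulting 30×20 matrix has rank 20, and its Smith normal form has invariant factors (1,1,1,1,1,1,1,1,1,1,1,1,1,1,1,1,1,1,1,2).

Now H_k = ker ∂_k / im ∂_{k+1}, so:

  H_0: rank C_0 − rank ∂_1 = 10 − 9 = 1, and the invariant factors of ∂_1 are all 1, so H_0 ≅ Z.
  H_1: rank ker ∂_1 − rank ∂_2 = (30 − 9) − 20 = 1, and ∂_2 has invariant factor 2 > 1, so H_1 ≅ Z ⊕ Z_2.
  H_2: rank ker ∂_2 − rank ∂_3 = (20 − 20) − 0 = 0, and there is no ∂_3, so H_2 ≅ 0.

As a check, the Euler characteristic is 10 − 30 + 20 = 0, which agrees with 1 − 1 + 0 = 0.
(K is a triangulation of the Klein bottle.)

H_0 ≅ Z,  H_1 ≅ Z ⊕ Z_2,  H_2 = 0.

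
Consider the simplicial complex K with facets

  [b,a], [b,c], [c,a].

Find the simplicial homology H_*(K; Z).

We work with the vertex ordering a < b < c. The simplices of K, each written with vertices in increasing order, are:

  0-simplices (3): a, b, c
  1-simplices (3): ab, ac, bc

giving chain groups C_0 ≅ Z^3, C_1 ≅ Z^3.

Boundary ∂_1: C_1 → C_0 maps an edge to its endpoints' difference, ∂[p,q] = q − p.
The 3×3 boundary matrix has rank 2 and Smith normal form diag(1,1).

From H_k ≅ ker(∂_k) / im(∂_{k+1}) we obtain:

  H_0: rank C_0 − rank ∂_1 = 3 − 2 = 1, and the invariant factors of ∂_1 are all 1, so H_0 = Z.
  H_1: rank ker ∂_1 − rank ∂_2 = (3 − 2) − 0 = 1, and there is no ∂_2, so H_1 = Z.

(K is a triangulation of the circle S^1.)

H_0 ≅ Z,  H_1 ≅ Z.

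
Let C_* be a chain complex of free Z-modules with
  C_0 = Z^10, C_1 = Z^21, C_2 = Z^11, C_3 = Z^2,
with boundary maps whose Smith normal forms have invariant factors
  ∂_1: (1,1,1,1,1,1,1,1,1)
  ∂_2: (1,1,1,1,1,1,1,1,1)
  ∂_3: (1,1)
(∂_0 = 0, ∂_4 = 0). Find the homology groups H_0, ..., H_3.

H_0 ≅ Z,  H_1 ≅ Z^3,  H_2 = 0,  H_3 = 0.

H_0: b_0 = 10 − 0 − 9 = 1; torsion from ∂_1 factors > 1: none. So H_0 ≅ Z.
H_1: b_1 = 21 − 9 − 9 = 3; torsion from ∂_2 factors > 1: none. So H_1 ≅ Z^3.
H_2: b_2 = 11 − 9 − 2 = 0; torsion from ∂_3 factors > 1: none. So H_2 ≅ 0.
H_3: b_3 = 2 − 2 − 0 = 0; torsion from ∂_4 factors > 1: none. So H_3 ≅ 0.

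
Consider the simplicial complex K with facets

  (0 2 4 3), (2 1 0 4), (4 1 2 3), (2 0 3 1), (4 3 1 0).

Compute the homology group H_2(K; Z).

H_2 ≅ 0.

We work with the vertex ordering 0 < 1 < 2 < 3 < 4. The simplices of K, each written with vertices in increasing order, are:

  0-simplices (5): [0], [1], [2], [3], [4]
  1-simplices (10): [0,1], [0,2], [0,3], [0,4], [1,2], [1,3], [1,4], [2,3], [2,4], [3,4]
  2-simplices (10): [0,1,2], [0,1,3], [0,1,4], [0,2,3], [0,2,4], [0,3,4], [1,2,3], [1,2,4], [1,3,4], [2,3,4]
  3-simplices (5): [0,1,2,3], [0,1,2,4], [0,1,3,4], [0,2,3,4], [1,2,3,4]

giving chain groups C_0 ≅ Z^5, C_1 ≅ Z^10, C_2 ≅ Z^10, C_3 ≅ Z^5.

Boundary ∂_1: C_1 → C_0 sends each edge [p,q] (with p < q) to q − p. For instance
  ∂[0,3] = [3] − [0].
The 5×10 boundary matrix has rank 4 and Smith normal form diag(1,1,1,1).

Boundary ∂_2: C_2 → C_1 acts by ∂[p,q,r] = [q,r] − [p,r] + [p,q]. For instance
  ∂[0,1,4] = [1,4] − [0,4] + [0,1],
  ∂[0,2,4] = [2,4] − [0,4] + [0,2].
As a 10×10 matrix over Z this has rank 6, with invariant factors (1,1,1,1,1,1).

∂_3: C_3 → C_2 sends each 3-simplex σ to the alternating sum Σ_i (−1)^i (σ with its i-th vertex removed). For instance
  ∂[0,2,3,4] = [2,3,4] − [0,3,4] + [0,2,4] − [0,2,3],
  ∂[0,1,3,4] = [1,3,4] − [0,3,4] + [0,1,4] − [0,1,3].
The 10×5 boundary matrix has rank 4 and Smith normal form diag(1,1,1,1).

Computing H_k = (kernel of ∂_k) / (image of ∂_{k+1}):

  H_2: rank ker ∂_2 − rank ∂_3 = (10 − 6) − 4 = 0, and the invariant factors of ∂_3 are all 1, so H_2 = 0.

(K is a triangulation of the 3-sphere S^3.)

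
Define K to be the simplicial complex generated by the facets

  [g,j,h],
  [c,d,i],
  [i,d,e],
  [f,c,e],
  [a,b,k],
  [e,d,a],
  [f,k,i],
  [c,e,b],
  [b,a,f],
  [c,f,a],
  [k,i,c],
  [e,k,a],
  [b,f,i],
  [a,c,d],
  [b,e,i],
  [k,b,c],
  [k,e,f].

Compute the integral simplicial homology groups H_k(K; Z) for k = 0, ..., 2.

H_0 ≅ Z^2,  H_1 ≅ Z^2,  H_2 ≅ Z.

Fix the vertex order a < b < c < d < e < f < g < h < i < j < k and write every simplex with vertices in increasing order. Then dim K = 2 and the simplices of K are:

  0-simplices (11): a, b, c, d, e, f, g, h, i, j, k
  1-simplices (27): ab, ac, ad, ae, af, ak, bc, be, bf, bi, bk, cd, ce, cf, ci, ck, de, di, ef, ei, ek, fi, fk, gh, gj, hj, ik
  2-simplices (17): abf, abk, acd, acf, ade, aek, bce, bck, bei, bfi, cdi, cef, cik, dei, efk, fik, ghj

so the chain groups are C_0 ≅ Z^11, C_1 ≅ Z^27, C_2 ≅ Z^17.

∂_1: C_1 → C_0 is given by ∂[p,q] = [q] − [p]. For instance
  ∂bc = c − b.
The 11×27 boundary matrix has rank 9 and Smith normal form diag(1,1,1,1,1,1,1,1,1).

∂_2: C_2 → C_1 sends each 2-simplex [p,q,r] to [q,r] − [p,r] + [p,q]. For instance
  ∂abk = bk − ak + ab,
  ∂cef = ef − cf + ce.
The 27×17 boundary matrix has rank 16 and Smith normal form diag(1,1,1,1,1,1,1,1,1,1,1,1,1,1,1,1).

Computing H_k = (kernel of ∂_k) / (image of ∂_{k+1}):

  H_0: rank C_0 − rank ∂_1 = 11 − 9 = 2, and the invariant factors of ∂_1 are all 1, so H_0 = Z^2.
  H_1: rank ker ∂_1 − rank ∂_2 = (27 − 9) − 16 = 2, and the invariant factors of ∂_2 are all 1, so H_1 = Z^2.
  H_2: rank ker ∂_2 − rank ∂_3 = (17 − 16) − 0 = 1, and there is no ∂_3, so H_2 = Z.

As a check, the Euler characteristic is 11 − 27 + 17 = 1, which agrees with 2 − 2 + 1 = 1.
(K is a triangulation of the disjoint union of the 2-simplex and the torus T^2.)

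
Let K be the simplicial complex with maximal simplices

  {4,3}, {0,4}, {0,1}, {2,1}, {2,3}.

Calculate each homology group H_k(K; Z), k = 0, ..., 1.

H_0 = Z,  H_1 = Z.

Fix the vertex order 0 < 1 < 2 < 3 < 4 and write every simplex with vertices in increasing order. Then dim K = 1 and the simplices of K are:

  0-simplices (5): [0], [1], [2], [3], [4]
  1-simplices (5): [0,1], [0,4], [1,2], [2,3], [3,4]

so the chain groups are C_0 ≅ Z^5, C_1 ≅ Z^5.

∂_1: C_1 → C_0 is given by ∂[p,q] = [q] − [p]. For instance
  ∂[0,1] = [1] − [0].
This gives a 5×5 integer matrix of rank 4; reducing to Smith normal form yields diagonal entries (1,1,1,1).

Computing H_k = (kernel of ∂_k) / (image of ∂_{k+1}):

  H_0: rank C_0 − rank ∂_1 = 5 − 4 = 1, and the invariant factors of ∂_1 are all 1, so H_0 = Z.
  H_1: rank ker ∂_1 − rank ∂_2 = (5 − 4) − 0 = 1, and there is no ∂_2, so H_1 = Z.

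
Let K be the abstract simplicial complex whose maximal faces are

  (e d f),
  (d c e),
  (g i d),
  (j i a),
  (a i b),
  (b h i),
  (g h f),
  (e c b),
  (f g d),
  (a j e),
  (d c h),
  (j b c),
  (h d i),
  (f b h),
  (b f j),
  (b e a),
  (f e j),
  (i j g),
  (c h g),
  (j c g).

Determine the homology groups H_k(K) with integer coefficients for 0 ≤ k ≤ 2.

H_0 ≅ Z,  H_1 ≅ Z × Z/2,  H_2 = 0.

K has 10 vertices, 30 edges, 20 triangles.
rank ∂_0 = 0, rank ∂_1 = 9 ⇒ b_0 = 10 − 0 − 9 = 1; all invariant factors of ∂_1 are 1 so no torsion. So H_0 = Z.
rank ∂_1 = 9, rank ∂_2 = 20 ⇒ b_1 = 30 − 9 − 20 = 1; ∂_2 has invariant factor(s) [2] giving torsion. So H_1 = Z × Z/2.
rank ∂_2 = 20, rank ∂_3 = 0 ⇒ b_2 = 20 − 20 − 0 = 0. So H_2 = 0.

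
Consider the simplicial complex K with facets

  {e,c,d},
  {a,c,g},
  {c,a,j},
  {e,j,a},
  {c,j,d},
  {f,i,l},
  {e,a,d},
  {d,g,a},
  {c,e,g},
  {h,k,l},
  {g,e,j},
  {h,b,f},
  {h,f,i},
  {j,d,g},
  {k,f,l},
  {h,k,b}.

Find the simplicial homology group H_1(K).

Take the total order a < b < c < d < e < f < g < h < i < j < k < l on the vertex set. Then K (dimension 2) consists of the simplices:

  0-simplices (12): a, b, c, d, e, f, g, h, i, j, k, l
  1-simplices (27): ac, ad, ae, ag, aj, bf, bh, bk, cd, ce, cg, cj, de, dg, dj, eg, ej, fh, fi, fk, fl, gj, hi, hk, hl, il, kl
  2-simplices (16): acg, acj, ade, adg, aej, bfh, bhk, cde, cdj, ceg, dgj, egj, fhi, fil, fkl, hkl

so the chain groups are C_0 ≅ Z^12, C_1 ≅ Z^27, C_2 ≅ Z^16.

The boundary map ∂_1: C_1 → C_0 maps an edge to its endpoints' difference, ∂[p,q] = q − p.
This gives a 12×27 integer matrix of rank 10; reducing to Smith normal form yields diagonal entries (1,1,1,1,1,1,1,1,1,1).

Boundary ∂_2: C_2 → C_1 maps a triangle to the signed sum of its edges. For instance
  ∂fkl = kl − fl + fk,
  ∂bhk = hk − bk + bh.
This gives a 27×16 integer matrix of rank 16; reducing to Smith normal form yields diagonal entries (1,1,1,1,1,1,1,1,1,1,1,1,1,1,1,2).

Computing H_k = (kernel of ∂_k) / (image of ∂_{k+1}):

  H_1: rank ker ∂_1 − rank ∂_2 = (27 − 10) − 16 = 1, and ∂_2 has invariant factor 2 > 1, so H_1 ≅ Z ⊕ Z/2.

H_1 ≅ Z ⊕ Z/2.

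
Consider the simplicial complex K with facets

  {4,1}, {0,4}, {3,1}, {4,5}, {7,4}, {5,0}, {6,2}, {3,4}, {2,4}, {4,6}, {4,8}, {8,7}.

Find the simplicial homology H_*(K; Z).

H_0 ≅ Z,  H_1 ≅ Z^4.

Take the total order 0 < 1 < 2 < 3 < 4 < 5 < 6 < 7 < 8 on the vertex set. Then K (dimension 1) consists of the simplices:

  0-simplices (9): [0], [1], [2], [3], [4], [5], [6], [7], [8]
  1-simplices (12): [0,4], [0,5], [1,3], [1,4], [2,4], [2,6], [3,4], [4,5], [4,6], [4,7], [4,8], [7,8]

so the chain groups are C_0 ≅ Z^9, C_1 ≅ Z^12.

∂_1: C_1 → C_0 maps an edge to its endpoints' difference, ∂[p,q] = q − p.
The 9×12 boundary matrix has rank 8 and Smith normal form diag(1,1,1,1,1,1,1,1).

From H_k ≅ ker(∂_k) / im(∂_{k+1}) we obtain:

  H_0: rank C_0 − rank ∂_1 = 9 − 8 = 1, and the invariant factors of ∂_1 are all 1, so H_0 ≅ Z.
  H_1: rank ker ∂_1 − rank ∂_2 = (12 − 8) − 0 = 4, and there is no ∂_2, so H_1 ≅ Z^4.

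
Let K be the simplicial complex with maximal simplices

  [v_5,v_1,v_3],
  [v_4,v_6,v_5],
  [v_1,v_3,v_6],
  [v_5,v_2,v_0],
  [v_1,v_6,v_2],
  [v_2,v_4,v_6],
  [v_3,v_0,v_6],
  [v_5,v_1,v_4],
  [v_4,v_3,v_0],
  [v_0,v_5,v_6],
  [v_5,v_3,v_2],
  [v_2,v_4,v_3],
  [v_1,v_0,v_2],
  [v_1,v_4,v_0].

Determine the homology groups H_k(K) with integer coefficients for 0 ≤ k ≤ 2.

We work with the vertex ordering v_0 < v_1 < v_2 < v_3 < v_4 < v_5 < v_6. The simplices of K, each written with vertices in increasing order, are:

  0-simplices (7): [v_0], [v_1], [v_2], [v_3], [v_4], [v_5], [v_6]
  1-simplices (21): (21 of them)
  2-simplices (14): (14 of them)

so the chain groups are C_0 ≅ Z^7, C_1 ≅ Z^21, C_2 ≅ Z^14.

∂_1: C_1 → C_0 sends each edge [p,q] (with p < q) to q − p. For instance
  ∂[v_3,v_6] = [v_6] − [v_3].
This gives a 7×21 integer matrix of rank 6; reducing to Smith normal form yields diagonal entries (1,1,1,1,1,1).

∂_2: C_2 → C_1 acts by ∂[p,q,r] = [q,r] − [p,r] + [p,q]. For instance
  ∂[v_1,v_3,v_6] = [v_3,v_6] − [v_1,v_6] + [v_1,v_3],
  ∂[v_0,v_1,v_2] = [v_1,v_2] − [v_0,v_2] + [v_0,v_1].
As a 21×14 matrix over Z this has rank 13, with invariant factors (1,1,1,1,1,1,1,1,1,1,1,1,1).

Reading off H_k = ker ∂_k / im ∂_{k+1}:

  H_0: rank C_0 − rank ∂_1 = 7 − 6 = 1, and the invariant factors of ∂_1 are all 1, so H_0 = Z.
  H_1: rank ker ∂_1 − rank ∂_2 = (21 − 6) − 13 = 2, and the invariant factors of ∂_2 are all 1, so H_1 = Z^2.
  H_2: rank ker ∂_2 − rank ∂_3 = (14 − 13) − 0 = 1, and there is no ∂_3, so H_2 = Z.

(K is a triangulation of the torus T^2.)

H_0 ≅ Z,  H_1 ≅ Z^2,  H_2 ≅ Z.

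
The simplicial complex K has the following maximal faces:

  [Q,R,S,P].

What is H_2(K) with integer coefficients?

H_2 = 0.

Order the vertices as P < Q < R < S. Listing each simplex with vertices in this order, K has dimension 3 with simplices:

  0-simplices (4): P, Q, R, S
  1-simplices (6): PQ, PR, PS, QR, QS, RS
  2-simplices (4): PQR, PQS, PRS, QRS
  3-simplices (1): PQRS

so the chain groups are C_0 ≅ Z^4, C_1 ≅ Z^6, C_2 ≅ Z^4, C_3 ≅ Z^1.

Boundary ∂_1: C_1 → C_0 is given by ∂[p,q] = [q] − [p]. For instance
  ∂PR = R − P.
The 4×6 boundary matrix has rank 3 and Smith normal form diag(1,1,1).

∂_2: C_2 → C_1 acts by ∂[p,q,r] = [q,r] − [p,r] + [p,q]. For instance
  ∂PQR = QR − PR + PQ,
  ∂PRS = RS − PS + PR.
The 6×4 boundary matrix has rank 3 and Smith normal form diag(1,1,1).

Boundary ∂_3: C_3 → C_2 sends each 3-simplex σ to the alternating sum Σ_i (−1)^i (σ with its i-th vertex removed). For instance
  ∂PQRS = QRS − PRS + PQS − PQR.
The resulting 4×1 matrix has rank 1, and its Smith normal form has invariant factors (1).

From H_k ≅ ker(∂_k) / im(∂_{k+1}) we obtain:

  H_2: rank ker ∂_2 − rank ∂_3 = (4 − 3) − 1 = 0, and the invariant factors of ∂_3 are all 1, so H_2 = 0.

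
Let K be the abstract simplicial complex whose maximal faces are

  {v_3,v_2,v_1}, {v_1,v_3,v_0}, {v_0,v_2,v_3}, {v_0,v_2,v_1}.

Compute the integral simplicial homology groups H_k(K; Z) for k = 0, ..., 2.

We work with the vertex ordering v_0 < v_1 < v_2 < v_3. The simplices of K, each written with vertices in increasing order, are:

  0-simplices (4): [v_0], [v_1], [v_2], [v_3]
  1-simplices (6): [v_0,v_1], [v_0,v_2], [v_0,v_3], [v_1,v_2], [v_1,v_3], [v_2,v_3]
  2-simplices (4): [v_0,v_1,v_2], [v_0,v_1,v_3], [v_0,v_2,v_3], [v_1,v_2,v_3]

Hence C_0 ≅ Z^4, C_1 ≅ Z^6, C_2 ≅ Z^4.

The boundary map ∂_1: C_1 → C_0 is given by ∂[p,q] = [q] − [p]. For instance
  ∂[v_1,v_3] = [v_3] − [v_1].
As a 4×6 matrix over Z this has rank 3, with invariant factors (1,1,1).

∂_2: C_2 → C_1 acts by ∂[p,q,r] = [q,r] − [p,r] + [p,q]. For instance
  ∂[v_0,v_1,v_2] = [v_1,v_2] − [v_0,v_2] + [v_0,v_1],
  ∂[v_0,v_2,v_3] = [v_2,v_3] − [v_0,v_3] + [v_0,v_2].
As a 6×4 matrix over Z this has rank 3, with invariant factors (1,1,1).

Reading off H_k = ker ∂_k / im ∂_{k+1}:

  H_0: rank C_0 − rank ∂_1 = 4 − 3 = 1, and the invariant factors of ∂_1 are all 1, so H_0 = Z.
  H_1: rank ker ∂_1 − rank ∂_2 = (6 − 3) − 3 = 0, and the invariant factors of ∂_2 are all 1, so H_1 = 0.
  H_2: rank ker ∂_2 − rank ∂_3 = (4 − 3) − 0 = 1, and there is no ∂_3, so H_2 = Z.

H_0 ≅ Z,  H_1 = 0,  H_2 ≅ Z.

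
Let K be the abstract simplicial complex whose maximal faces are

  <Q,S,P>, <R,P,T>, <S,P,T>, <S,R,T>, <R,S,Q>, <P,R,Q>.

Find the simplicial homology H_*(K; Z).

We work with the vertex ordering P < Q < R < S < T. The simplices of K, each written with vertices in increasing order, are:

  0-simplices (5): P, Q, R, S, T
  1-simplices (9): PQ, PR, PS, PT, QR, QS, RS, RT, ST
  2-simplices (6): PQR, PQS, PRT, PST, QRS, RST

so the chain groups are C_0 ≅ Z^5, C_1 ≅ Z^9, C_2 ≅ Z^6.

The boundary map ∂_1: C_1 → C_0 maps an edge to its endpoints' difference, ∂[p,q] = q − p.
This gives a 5×9 integer matrix of rank 4; reducing to Smith normal form yields diagonal entries (1,1,1,1).

Boundary ∂_2: C_2 → C_1 acts by ∂[p,q,r] = [q,r] − [p,r] + [p,q]. For instance
  ∂PQR = QR − PR + PQ,
  ∂QRS = RS − QS + QR.
As a 9×6 matrix over Z this has rank 5, with invariant factors (1,1,1,1,1).

Computing H_k = (kernel of ∂_k) / (image of ∂_{k+1}):

  H_0: rank C_0 − rank ∂_1 = 5 − 4 = 1, and the invariant factors of ∂_1 are all 1, so H_0 = Z.
  H_1: rank ker ∂_1 − rank ∂_2 = (9 − 4) − 5 = 0, and the invariant factors of ∂_2 are all 1, so H_1 = 0.
  H_2: rank ker ∂_2 − rank ∂_3 = (6 − 5) − 0 = 1, and there is no ∂_3, so H_2 = Z.

(K is a triangulation of the 2-sphere S^2.)

H_0 = Z,  H_1 = 0,  H_2 = Z.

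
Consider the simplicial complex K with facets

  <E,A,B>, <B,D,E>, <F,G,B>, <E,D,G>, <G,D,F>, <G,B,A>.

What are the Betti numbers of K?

b_0 = 1, b_1 = 1, b_2 = 0.

Take the total order A < B < D < E < F < G on the vertex set. Then K (dimension 2) consists of the simplices:

  0-simplices (6): A, B, D, E, F, G
  1-simplices (12): AB, AE, AG, BD, BE, BF, BG, DE, DF, DG, EG, FG
  2-simplices (6): ABE, ABG, BDE, BFG, DEG, DFG

Hence C_0 ≅ Z^6, C_1 ≅ Z^12, C_2 ≅ Z^6.

Boundary ∂_1: C_1 → C_0 sends each edge [p,q] (with p < q) to q − p. For instance
  ∂AG = G − A.
As a 6×12 matrix over Z this has rank 5, with invariant factors (1,1,1,1,1).

The boundary map ∂_2: C_2 → C_1 sends each 2-simplex [p,q,r] to [q,r] − [p,r] + [p,q]. For instance
  ∂DFG = FG − DG + DF,
  ∂DEG = EG − DG + DE.
The resulting 12×6 matrix has rank 6, and its Smith normal form has invariant factors (1,1,1,1,1,1).

Computing H_k = (kernel of ∂_k) / (image of ∂_{k+1}):

  H_0: rank C_0 − rank ∂_1 = 6 − 5 = 1, and the invariant factors of ∂_1 are all 1, so H_0 = Z.
  H_1: rank ker ∂_1 − rank ∂_2 = (12 − 5) − 6 = 1, and the invariant factors of ∂_2 are all 1, so H_1 = Z.
  H_2: rank ker ∂_2 − rank ∂_3 = (6 − 6) − 0 = 0, and there is no ∂_3, so H_2 = 0.

Hence the Betti numbers are b_0 = 1, b_1 = 1, b_2 = 0.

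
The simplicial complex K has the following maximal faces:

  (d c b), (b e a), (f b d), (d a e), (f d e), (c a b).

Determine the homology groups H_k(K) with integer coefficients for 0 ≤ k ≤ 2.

Fix the vertex order a < b < c < d < e < f and write every simplex with vertices in increasing order. Then dim K = 2 and the simplices of K are:

  0-simplices (6): a, b, c, d, e, f
  1-simplices (12): ab, ac, ad, ae, bc, bd, be, bf, cd, de, df, ef
  2-simplices (6): abc, abe, ade, bcd, bdf, def

giving chain groups C_0 ≅ Z^6, C_1 ≅ Z^12, C_2 ≅ Z^6.

Boundary ∂_1: C_1 → C_0 is given by ∂[p,q] = [q] − [p].
The resulting 6×12 matrix has rank 5, and its Smith normal form has invariant factors (1,1,1,1,1).

∂_2: C_2 → C_1 sends each 2-simplex [p,q,r] to [q,r] − [p,r] + [p,q]. For instance
  ∂ade = de − ae + ad,
  ∂abc = bc − ac + ab.
As a 12×6 matrix over Z this has rank 6, with invariant factors (1,1,1,1,1,1).

Computing H_k = (kernel of ∂_k) / (image of ∂_{k+1}):

  H_0: rank C_0 − rank ∂_1 = 6 − 5 = 1, and the invariant factors of ∂_1 are all 1, so H_0 ≅ Z.
  H_1: rank ker ∂_1 − rank ∂_2 = (12 − 5) − 6 = 1, and the invariant factors of ∂_2 are all 1, so H_1 ≅ Z.
  H_2: rank ker ∂_2 − rank ∂_3 = (6 − 6) − 0 = 0, and there is no ∂_3, so H_2 ≅ 0.

(K is a triangulation of the cylinder S^1 x I.)

H_0 ≅ Z,  H_1 ≅ Z,  H_2 = 0.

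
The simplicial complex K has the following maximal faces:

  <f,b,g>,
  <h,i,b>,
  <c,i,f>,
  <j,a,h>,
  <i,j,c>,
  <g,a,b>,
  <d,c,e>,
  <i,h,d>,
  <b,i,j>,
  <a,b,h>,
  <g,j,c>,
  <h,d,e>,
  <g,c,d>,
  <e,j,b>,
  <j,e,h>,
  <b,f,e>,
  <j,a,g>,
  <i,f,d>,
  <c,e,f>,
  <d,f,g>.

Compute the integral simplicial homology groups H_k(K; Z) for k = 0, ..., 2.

We work with the vertex ordering a < b < c < d < e < f < g < h < i < j. The simplices of K, each written with vertices in increasing order, are:

  0-simplices (10): a, b, c, d, e, f, g, h, i, j
  1-simplices (30): ab, ag, ah, aj, be, bf, bg, bh, bi, bj, cd, ce, cf, cg, ci, cj, de, df, dg, dh, di, ef, eh, ej, fg, fi, gj, hi, hj, ij
  2-simplices (20): abg, abh, agj, ahj, bef, bej, bfg, bhi, bij, cde, cdg, cef, cfi, cgj, cij, deh, dfg, dfi, dhi, ehj

so the chain groups are C_0 ≅ Z^10, C_1 ≅ Z^30, C_2 ≅ Z^20.

∂_1: C_1 → C_0 sends each edge [p,q] (with p < q) to q − p. For instance
  ∂de = e − d.
This gives a 10×30 integer matrix of rank 9; reducing to Smith normal form yields diagonal entries (1,1,1,1,1,1,1,1,1).

∂_2: C_2 → C_1 acts by ∂[p,q,r] = [q,r] − [p,r] + [p,q]. For instance
  ∂ehj = hj − ej + eh,
  ∂bef = ef − bf + be.
This gives a 30×20 integer matrix of rank 20; reducing to Smith normal form yields diagonal entries (1,1,1,1,1,1,1,1,1,1,1,1,1,1,1,1,1,1,1,2).

Reading off H_k = ker ∂_k / im ∂_{k+1}:

  H_0: rank C_0 − rank ∂_1 = 10 − 9 = 1, and the invariant factors of ∂_1 are all 1, so H_0 = Z.
  H_1: rank ker ∂_1 − rank ∂_2 = (30 − 9) − 20 = 1, and ∂_2 has invariant factor 2 > 1, so H_1 = Z ⊕ Z/2.
  H_2: rank ker ∂_2 − rank ∂_3 = (20 − 20) − 0 = 0, and there is no ∂_3, so H_2 = 0.

(K is a triangulation of the Klein bottle.)

H_0 = Z,  H_1 = Z ⊕ Z/2,  H_2 = 0.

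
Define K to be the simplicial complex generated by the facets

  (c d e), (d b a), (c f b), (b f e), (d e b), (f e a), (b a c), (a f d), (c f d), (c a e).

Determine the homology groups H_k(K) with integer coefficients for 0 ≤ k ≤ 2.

Fix the vertex order a < b < c < d < e < f and write every simplex with vertices in increasing order. Then dim K = 2 and the simplices of K are:

  0-simplices (6): a, b, c, d, e, f
  1-simplices (15): ab, ac, ad, ae, af, bc, bd, be, bf, cd, ce, cf, de, df, ef
  2-simplices (10): abc, abd, ace, adf, aef, bcf, bde, bef, cde, cdf

giving chain groups C_0 ≅ Z^6, C_1 ≅ Z^15, C_2 ≅ Z^10.

Boundary ∂_1: C_1 → C_0 sends each edge [p,q] (with p < q) to q − p.
This gives a 6×15 integer matrix of rank 5; reducing to Smith normal form yields diagonal entries (1,1,1,1,1).

∂_2: C_2 → C_1 acts by ∂[p,q,r] = [q,r] − [p,r] + [p,q]. For instance
  ∂abd = bd − ad + ab,
  ∂adf = df − af + ad.
The resulting 15×10 matrix has rank 10, and its Smith normal form has invariant factors (1,1,1,1,1,1,1,1,1,2).

Reading off H_k = ker ∂_k / im ∂_{k+1}:

  H_0: rank C_0 − rank ∂_1 = 6 − 5 = 1, and the invariant factors of ∂_1 are all 1, so H_0 ≅ Z.
  H_1: rank ker ∂_1 − rank ∂_2 = (15 − 5) − 10 = 0, and ∂_2 has invariant factor 2 > 1, so H_1 ≅ Z_2.
  H_2: rank ker ∂_2 − rank ∂_3 = (10 − 10) − 0 = 0, and there is no ∂_3, so H_2 ≅ 0.

(K is a triangulation of the real projective plane RP^2.)

H_0 = Z,  H_1 = Z_2,  H_2 = 0.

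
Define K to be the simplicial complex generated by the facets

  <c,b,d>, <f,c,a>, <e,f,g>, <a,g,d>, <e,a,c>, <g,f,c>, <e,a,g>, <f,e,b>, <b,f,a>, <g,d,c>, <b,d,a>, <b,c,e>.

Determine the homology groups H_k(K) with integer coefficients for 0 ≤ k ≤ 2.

H_0 ≅ Z,  H_1 ≅ Z_2,  H_2 = 0.

We work with the vertex ordering a < b < c < d < e < f < g. The simplices of K, each written with vertices in increasing order, are:

  0-simplices (7): a, b, c, d, e, f, g
  1-simplices (18): ab, ac, ad, ae, af, ag, bc, bd, be, bf, cd, ce, cf, cg, dg, ef, eg, fg
  2-simplices (12): abd, abf, ace, acf, adg, aeg, bcd, bce, bef, cdg, cfg, efg

so the chain groups are C_0 ≅ Z^7, C_1 ≅ Z^18, C_2 ≅ Z^12.

Boundary ∂_1: C_1 → C_0 is given by ∂[p,q] = [q] − [p].
As a 7×18 matrix over Z this has rank 6, with invariant factors (1,1,1,1,1,1).

Boundary ∂_2: C_2 → C_1 sends each 2-simplex [p,q,r] to [q,r] − [p,r] + [p,q]. For instance
  ∂cdg = dg − cg + cd,
  ∂ace = ce − ae + ac.
As a 18×12 matrix over Z this has rank 12, with invariant factors (1,1,1,1,1,1,1,1,1,1,1,2).

Reading off H_k = ker ∂_k / im ∂_{k+1}:

  H_0: rank C_0 − rank ∂_1 = 7 − 6 = 1, and the invariant factors of ∂_1 are all 1, so H_0 ≅ Z.
  H_1: rank ker ∂_1 − rank ∂_2 = (18 − 6) − 12 = 0, and ∂_2 has invariant factor 2 > 1, so H_1 ≅ Z_2.
  H_2: rank ker ∂_2 − rank ∂_3 = (12 − 12) − 0 = 0, and there is no ∂_3, so H_2 ≅ 0.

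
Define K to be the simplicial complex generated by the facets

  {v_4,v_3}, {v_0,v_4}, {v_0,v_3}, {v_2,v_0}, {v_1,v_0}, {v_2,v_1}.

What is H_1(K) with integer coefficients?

H_1 ≅ Z^2.

K has 5 vertices, 6 edges.
rank ∂_1 = 4, rank ∂_2 = 0 ⇒ b_1 = 6 − 4 − 0 = 2. So H_1 ≅ Z^2.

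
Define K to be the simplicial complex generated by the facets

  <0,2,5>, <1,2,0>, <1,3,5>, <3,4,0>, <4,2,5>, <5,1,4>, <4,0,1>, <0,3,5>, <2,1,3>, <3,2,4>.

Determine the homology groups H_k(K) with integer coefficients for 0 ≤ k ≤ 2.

K has 6 vertices, 15 edges, 10 triangles.
rank ∂_0 = 0, rank ∂_1 = 5 ⇒ b_0 = 6 − 0 − 5 = 1; all invariant factors of ∂_1 are 1 so no torsion. So H_0 = Z.
rank ∂_1 = 5, rank ∂_2 = 10 ⇒ b_1 = 15 − 5 − 10 = 0; ∂_2 has invariant factor(s) [2] giving torsion. So H_1 = Z/2.
rank ∂_2 = 10, rank ∂_3 = 0 ⇒ b_2 = 10 − 10 − 0 = 0. So H_2 = 0.

H_0 = Z,  H_1 = Z/2,  H_2 = 0.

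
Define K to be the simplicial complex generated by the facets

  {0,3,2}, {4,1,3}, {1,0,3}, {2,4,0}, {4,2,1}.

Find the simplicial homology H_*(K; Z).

H_0 = Z,  H_1 = Z,  H_2 = 0.

Take the total order 0 < 1 < 2 < 3 < 4 on the vertex set. Then K (dimension 2) consists of the simplices:

  0-simplices (5): [0], [1], [2], [3], [4]
  1-simplices (10): [0,1], [0,2], [0,3], [0,4], [1,2], [1,3], [1,4], [2,3], [2,4], [3,4]
  2-simplices (5): [0,1,3], [0,2,3], [0,2,4], [1,2,4], [1,3,4]

Hence C_0 ≅ Z^5, C_1 ≅ Z^10, C_2 ≅ Z^5.

∂_1: C_1 → C_0 maps an edge to its endpoints' difference, ∂[p,q] = q − p. For instance
  ∂[1,3] = [3] − [1].
The resulting 5×10 matrix has rank 4, and its Smith normal form has invariant factors (1,1,1,1).

Boundary ∂_2: C_2 → C_1 maps a triangle to the signed sum of its edges. For instance
  ∂[1,3,4] = [3,4] − [1,4] + [1,3],
  ∂[0,2,4] = [2,4] − [0,4] + [0,2].
The resulting 10×5 matrix has rank 5, and its Smith normal form has invariant factors (1,1,1,1,1).

Computing H_k = (kernel of ∂_k) / (image of ∂_{k+1}):

  H_0: rank C_0 − rank ∂_1 = 5 − 4 = 1, and the invariant factors of ∂_1 are all 1, so H_0 ≅ Z.
  H_1: rank ker ∂_1 − rank ∂_2 = (10 − 4) − 5 = 1, and the invariant factors of ∂_2 are all 1, so H_1 ≅ Z.
  H_2: rank ker ∂_2 − rank ∂_3 = (5 − 5) − 0 = 0, and there is no ∂_3, so H_2 ≅ 0.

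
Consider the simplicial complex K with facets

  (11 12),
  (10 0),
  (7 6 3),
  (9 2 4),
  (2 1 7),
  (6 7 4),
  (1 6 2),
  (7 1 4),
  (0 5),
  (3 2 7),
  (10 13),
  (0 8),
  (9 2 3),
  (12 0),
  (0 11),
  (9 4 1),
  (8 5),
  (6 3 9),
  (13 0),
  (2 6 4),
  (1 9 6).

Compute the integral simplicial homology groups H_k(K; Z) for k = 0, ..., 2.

Order the vertices as 0 < 1 < 2 < 3 < 4 < 5 < 6 < 7 < 8 < 9 < 10 < 11 < 12 < 13. Listing each simplex with vertices in this order, K has dimension 2 with simplices:

  0-simplices (14): [0], [1], [2], [3], [4], [5], [6], [7], [8], [9], [10], [11], [12], [13]
  1-simplices (27): (27 of them)
  2-simplices (12): [1,2,6], [1,2,7], [1,4,7], [1,4,9], [1,6,9], [2,3,7], [2,3,9], [2,4,6], [2,4,9], [3,6,7], [3,6,9], [4,6,7]

Hence C_0 ≅ Z^14, C_1 ≅ Z^27, C_2 ≅ Z^12.

∂_1: C_1 → C_0 sends each edge [p,q] (with p < q) to q − p. For instance
  ∂[1,2] = [2] − [1].
The 14×27 boundary matrix has rank 12 and Smith normal form diag(1,1,1,1,1,1,1,1,1,1,1,1).

Boundary ∂_2: C_2 → C_1 acts by ∂[p,q,r] = [q,r] − [p,r] + [p,q]. For instance
  ∂[1,4,7] = [4,7] − [1,7] + [1,4],
  ∂[1,2,6] = [2,6] − [1,6] + [1,2].
The resulting 27×12 matrix has rank 12, and its Smith normal form has invariant factors (1,1,1,1,1,1,1,1,1,1,1,2).

Computing H_k = (kernel of ∂_k) / (image of ∂_{k+1}):

  H_0: rank C_0 − rank ∂_1 = 14 − 12 = 2, and the invariant factors of ∂_1 are all 1, so H_0 ≅ Z^2.
  H_1: rank ker ∂_1 − rank ∂_2 = (27 − 12) − 12 = 3, and ∂_2 has invariant factor 2 > 1, so H_1 ≅ Z^3 ⊕ Z/2.
  H_2: rank ker ∂_2 − rank ∂_3 = (12 − 12) − 0 = 0, and there is no ∂_3, so H_2 ≅ 0.

(K is a triangulation of the disjoint union of the real projective plane RP^2 and a wedge of 3 circles.)

H_0 ≅ Z^2,  H_1 ≅ Z^3 ⊕ Z/2,  H_2 = 0.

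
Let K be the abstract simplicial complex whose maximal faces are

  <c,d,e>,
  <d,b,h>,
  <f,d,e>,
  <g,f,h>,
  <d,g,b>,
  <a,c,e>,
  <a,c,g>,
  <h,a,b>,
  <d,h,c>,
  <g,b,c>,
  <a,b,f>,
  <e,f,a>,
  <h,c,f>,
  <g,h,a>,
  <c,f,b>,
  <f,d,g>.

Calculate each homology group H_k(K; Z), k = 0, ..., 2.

H_0 ≅ Z,  H_1 ≅ Z^2,  H_2 ≅ Z.

Take the total order a < b < c < d < e < f < g < h on the vertex set. Then K (dimension 2) consists of the simplices:

  0-simplices (8): a, b, c, d, e, f, g, h
  1-simplices (24): ab, ac, ae, af, ag, ah, bc, bd, bf, bg, bh, cd, ce, cf, cg, ch, de, df, dg, dh, ef, fg, fh, gh
  2-simplices (16): abf, abh, ace, acg, aef, agh, bcf, bcg, bdg, bdh, cde, cdh, cfh, def, dfg, fgh

giving chain groups C_0 ≅ Z^8, C_1 ≅ Z^24, C_2 ≅ Z^16.

Boundary ∂_1: C_1 → C_0 sends each edge [p,q] (with p < q) to q − p. For instance
  ∂fh = h − f.
As a 8×24 matrix over Z this has rank 7, with invariant factors (1,1,1,1,1,1,1).

∂_2: C_2 → C_1 maps a triangle to the signed sum of its edges. For instance
  ∂bcg = cg − bg + bc,
  ∂bdh = dh − bh + bd.
As a 24×16 matrix over Z this has rank 15, with invariant factors (1,1,1,1,1,1,1,1,1,1,1,1,1,1,1).

From H_k ≅ ker(∂_k) / im(∂_{k+1}) we obtain:

  H_0: rank C_0 − rank ∂_1 = 8 − 7 = 1, and the invariant factors of ∂_1 are all 1, so H_0 = Z.
  H_1: rank ker ∂_1 − rank ∂_2 = (24 − 7) − 15 = 2, and the invariant factors of ∂_2 are all 1, so H_1 = Z^2.
  H_2: rank ker ∂_2 − rank ∂_3 = (16 − 15) − 0 = 1, and there is no ∂_3, so H_2 = Z.

(K is a triangulation of the torus T^2.)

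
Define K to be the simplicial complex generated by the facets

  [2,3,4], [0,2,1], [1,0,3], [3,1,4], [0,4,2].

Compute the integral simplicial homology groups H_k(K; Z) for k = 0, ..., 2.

H_0 ≅ Z,  H_1 ≅ Z,  H_2 = 0.

Order the vertices as 0 < 1 < 2 < 3 < 4. Listing each simplex with vertices in this order, K has dimension 2 with simplices:

  0-simplices (5): [0], [1], [2], [3], [4]
  1-simplices (10): [0,1], [0,2], [0,3], [0,4], [1,2], [1,3], [1,4], [2,3], [2,4], [3,4]
  2-simplices (5): [0,1,2], [0,1,3], [0,2,4], [1,3,4], [2,3,4]

so the chain groups are C_0 ≅ Z^5, C_1 ≅ Z^10, C_2 ≅ Z^5.

∂_1: C_1 → C_0 sends each edge [p,q] (with p < q) to q − p.
As a 5×10 matrix over Z this has rank 4, with invariant factors (1,1,1,1).

Boundary ∂_2: C_2 → C_1 sends each 2-simplex [p,q,r] to [q,r] − [p,r] + [p,q]. For instance
  ∂[0,1,2] = [1,2] − [0,2] + [0,1],
  ∂[0,2,4] = [2,4] − [0,4] + [0,2].
This gives a 10×5 integer matrix of rank 5; reducing to Smith normal form yields diagonal entries (1,1,1,1,1).

Now H_k = ker ∂_k / im ∂_{k+1}, so:

  H_0: rank C_0 − rank ∂_1 = 5 − 4 = 1, and the invariant factors of ∂_1 are all 1, so H_0 ≅ Z.
  H_1: rank ker ∂_1 − rank ∂_2 = (10 − 4) − 5 = 1, and the invariant factors of ∂_2 are all 1, so H_1 ≅ Z.
  H_2: rank ker ∂_2 − rank ∂_3 = (5 − 5) − 0 = 0, and there is no ∂_3, so H_2 ≅ 0.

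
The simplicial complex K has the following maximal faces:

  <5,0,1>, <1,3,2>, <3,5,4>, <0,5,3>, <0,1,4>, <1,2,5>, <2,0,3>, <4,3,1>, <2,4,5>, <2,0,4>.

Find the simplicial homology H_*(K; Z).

Fix the vertex order 0 < 1 < 2 < 3 < 4 < 5 and write every simplex with vertices in increasing order. Then dim K = 2 and the simplices of K are:

  0-simplices (6): [0], [1], [2], [3], [4], [5]
  1-simplices (15): [0,1], [0,2], [0,3], [0,4], [0,5], [1,2], [1,3], [1,4], [1,5], [2,3], [2,4], [2,5], [3,4], [3,5], [4,5]
  2-simplices (10): [0,1,4], [0,1,5], [0,2,3], [0,2,4], [0,3,5], [1,2,3], [1,2,5], [1,3,4], [2,4,5], [3,4,5]

giving chain groups C_0 ≅ Z^6, C_1 ≅ Z^15, C_2 ≅ Z^10.

∂_1: C_1 → C_0 maps an edge to its endpoints' difference, ∂[p,q] = q − p. For instance
  ∂[2,5] = [5] − [2].
As a 6×15 matrix over Z this has rank 5, with invariant factors (1,1,1,1,1).

∂_2: C_2 → C_1 sends each 2-simplex [p,q,r] to [q,r] − [p,r] + [p,q]. For instance
  ∂[0,1,5] = [1,5] − [0,5] + [0,1],
  ∂[1,3,4] = [3,4] − [1,4] + [1,3].
As a 15×10 matrix over Z this has rank 10, with invariant factors (1,1,1,1,1,1,1,1,1,2).

Computing H_k = (kernel of ∂_k) / (image of ∂_{k+1}):

  H_0: rank C_0 − rank ∂_1 = 6 − 5 = 1, and the invariant factors of ∂_1 are all 1, so H_0 ≅ Z.
  H_1: rank ker ∂_1 − rank ∂_2 = (15 − 5) − 10 = 0, and ∂_2 has invariant factor 2 > 1, so H_1 ≅ Z/2.
  H_2: rank ker ∂_2 − rank ∂_3 = (10 − 10) − 0 = 0, and there is no ∂_3, so H_2 ≅ 0.

As a check, the Euler characteristic is 6 − 15 + 10 = 1, which agrees with 1 − 0 + 0 = 1.
(K is a triangulation of the real projective plane RP^2.)

H_0 ≅ Z,  H_1 ≅ Z/2,  H_2 = 0.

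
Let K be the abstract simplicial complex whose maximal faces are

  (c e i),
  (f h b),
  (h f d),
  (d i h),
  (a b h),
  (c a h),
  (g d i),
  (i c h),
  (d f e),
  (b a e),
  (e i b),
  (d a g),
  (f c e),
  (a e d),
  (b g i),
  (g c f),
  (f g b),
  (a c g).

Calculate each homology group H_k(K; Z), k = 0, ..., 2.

H_0 = Z,  H_1 = Z^2,  H_2 = Z.

Take the total order a < b < c < d < e < f < g < h < i on the vertex set. Then K (dimension 2) consists of the simplices:

  0-simplices (9): a, b, c, d, e, f, g, h, i
  1-simplices (27): ab, ac, ad, ae, ag, ah, be, bf, bg, bh, bi, ce, cf, cg, ch, ci, de, df, dg, dh, di, ef, ei, fg, fh, gi, hi
  2-simplices (18): abe, abh, acg, ach, ade, adg, bei, bfg, bfh, bgi, cef, cei, cfg, chi, def, dfh, dgi, dhi

so the chain groups are C_0 ≅ Z^9, C_1 ≅ Z^27, C_2 ≅ Z^18.

∂_1: C_1 → C_0 sends each edge [p,q] (with p < q) to q − p.
The resulting 9×27 matrix has rank 8, and its Smith normal form has invariant factors (1,1,1,1,1,1,1,1).

The boundary map ∂_2: C_2 → C_1 acts by ∂[p,q,r] = [q,r] − [p,r] + [p,q]. For instance
  ∂ach = ch − ah + ac,
  ∂bgi = gi − bi + bg.
The 27×18 boundary matrix has rank 17 and Smith normal form diag(1,1,1,1,1,1,1,1,1,1,1,1,1,1,1,1,1).

Reading off H_k = ker ∂_k / im ∂_{k+1}:

  H_0: rank C_0 − rank ∂_1 = 9 − 8 = 1, and the invariant factors of ∂_1 are all 1, so H_0 = Z.
  H_1: rank ker ∂_1 − rank ∂_2 = (27 − 8) − 17 = 2, and the invariant factors of ∂_2 are all 1, so H_1 = Z^2.
  H_2: rank ker ∂_2 − rank ∂_3 = (18 − 17) − 0 = 1, and there is no ∂_3, so H_2 = Z.

As a check, the Euler characteristic is 9 − 27 + 18 = 0, which agrees with 1 − 2 + 1 = 0.
(K is a triangulation of the torus T^2.)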